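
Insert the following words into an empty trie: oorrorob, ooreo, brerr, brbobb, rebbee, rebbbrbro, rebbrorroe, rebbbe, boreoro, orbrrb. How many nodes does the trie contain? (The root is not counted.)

48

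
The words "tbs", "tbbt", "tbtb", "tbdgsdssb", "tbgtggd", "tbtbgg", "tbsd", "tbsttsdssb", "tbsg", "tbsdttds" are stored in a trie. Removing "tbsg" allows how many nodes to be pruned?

Walk "tbsg" from the leaf back toward the root, removing each node that no remaining word uses.
The suffix "g" (1 node) is used only by "tbsg"; the node for "tbs" still has the child "d", so pruning stops there.
Nodes removed: 1

1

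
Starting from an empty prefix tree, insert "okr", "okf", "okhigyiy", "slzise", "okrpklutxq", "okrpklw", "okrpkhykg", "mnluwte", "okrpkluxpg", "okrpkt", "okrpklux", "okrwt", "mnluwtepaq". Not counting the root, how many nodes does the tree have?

44

Insert word by word; a character creates a node only if that edge doesn't already exist:
  "okr" → 3 new (o, k, r)
  "okf" → prefix "ok" already present; 1 new (f)
  "okhigyiy" → prefix "ok" already present; 6 new (h, i, g, y, i, y)
  "slzise" → 6 new (s, l, z, i, s, e)
  "okrpklutxq" → prefix "okr" already present; 7 new (p, k, l, u, t, x, q)
  "okrpklw" → prefix "okrpkl" already present; 1 new (w)
  "okrpkhykg" → prefix "okrpk" already present; 4 new (h, y, k, g)
  "mnluwte" → 7 new (m, n, l, u, w, t, e)
  "okrpkluxpg" → prefix "okrpklu" already present; 3 new (x, p, g)
  "okrpkt" → prefix "okrpk" already present; 1 new (t)
  "okrpklux" → prefix "okrpklux" already present; 0 new (none)
  "okrwt" → prefix "okr" already present; 2 new (w, t)
  "mnluwtepaq" → prefix "mnluwte" already present; 3 new (p, a, q)
Total nodes = 3 + 1 + 6 + 6 + 7 + 1 + 4 + 7 + 3 + 1 + 0 + 2 + 3 = 44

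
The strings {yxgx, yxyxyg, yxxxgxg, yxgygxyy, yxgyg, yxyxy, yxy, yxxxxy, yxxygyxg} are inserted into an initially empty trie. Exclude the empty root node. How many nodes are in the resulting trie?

Insert word by word; a character creates a node only if that edge doesn't already exist:
  "yxgx" → 4 new (y, x, g, x)
  "yxyxyg" → prefix "yx" already present; 4 new (y, x, y, g)
  "yxxxgxg" → prefix "yx" already present; 5 new (x, x, g, x, g)
  "yxgygxyy" → prefix "yxg" already present; 5 new (y, g, x, y, y)
  "yxgyg" → prefix "yxgyg" already present; 0 new (none)
  "yxyxy" → prefix "yxyxy" already present; 0 new (none)
  "yxy" → prefix "yxy" already present; 0 new (none)
  "yxxxxy" → prefix "yxxx" already present; 2 new (x, y)
  "yxxygyxg" → prefix "yxx" already present; 5 new (y, g, y, x, g)
Total nodes = 4 + 4 + 5 + 5 + 0 + 0 + 0 + 2 + 5 = 25

25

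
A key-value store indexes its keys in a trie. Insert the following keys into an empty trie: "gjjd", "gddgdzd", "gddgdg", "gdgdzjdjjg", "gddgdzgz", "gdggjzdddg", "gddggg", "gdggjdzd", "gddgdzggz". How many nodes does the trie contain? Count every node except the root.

Count nodes per top-level branch (shared prefixes stored once):
  'g'-branch (gddgdg, gddgdzd, gddgdzggz, gddgdzgz, gddggg, gdgdzjdjjg, gdggjdzd, gdggjzdddg, gjjd): 35 nodes
Sum: 35

35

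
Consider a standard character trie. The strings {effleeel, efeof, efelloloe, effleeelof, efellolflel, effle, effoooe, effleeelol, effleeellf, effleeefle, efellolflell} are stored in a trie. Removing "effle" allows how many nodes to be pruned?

0

After clearing the end-marker at "effle", prune upward until reaching a node still needed by another word.
Every node on "effle" is still needed (e.g. by "effleeel"), so nothing is freed.
Nodes removed: 0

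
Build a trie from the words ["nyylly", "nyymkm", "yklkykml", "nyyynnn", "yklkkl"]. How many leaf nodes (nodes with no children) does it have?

5

Leaves are exactly the stored words that no other stored word extends.
Those words: "nyylly", "nyymkm", "nyyynnn", "yklkkl", "yklkykml"
Leaf count: 5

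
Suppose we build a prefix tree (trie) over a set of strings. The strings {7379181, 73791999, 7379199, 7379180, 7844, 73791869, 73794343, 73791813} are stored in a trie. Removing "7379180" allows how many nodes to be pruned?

1

Walk "7379180" from the leaf back toward the root, removing each node that no remaining word uses.
The suffix "0" (1 node) is used only by "7379180"; the node for "737918" still has the child "1", so pruning stops there.
Nodes removed: 1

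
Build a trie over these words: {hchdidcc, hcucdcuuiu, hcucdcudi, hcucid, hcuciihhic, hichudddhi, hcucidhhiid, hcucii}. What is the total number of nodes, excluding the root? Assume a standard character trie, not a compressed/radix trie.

39

Trace insertions, counting only characters that open a new branch:
  "hchdidcc" → 8 new (h, c, h, d, i, d, c, c)
  "hcucdcuuiu" → prefix "hc" already present; 8 new (u, c, d, c, u, u, i, u)
  "hcucdcudi" → prefix "hcucdcu" already present; 2 new (d, i)
  "hcucid" → prefix "hcuc" already present; 2 new (i, d)
  "hcuciihhic" → prefix "hcuci" already present; 5 new (i, h, h, i, c)
  "hichudddhi" → prefix "h" already present; 9 new (i, c, h, u, d, d, d, h, i)
  "hcucidhhiid" → prefix "hcucid" already present; 5 new (h, h, i, i, d)
  "hcucii" → prefix "hcucii" already present; 0 new (none)
Total nodes = 8 + 8 + 2 + 2 + 5 + 9 + 5 + 0 = 39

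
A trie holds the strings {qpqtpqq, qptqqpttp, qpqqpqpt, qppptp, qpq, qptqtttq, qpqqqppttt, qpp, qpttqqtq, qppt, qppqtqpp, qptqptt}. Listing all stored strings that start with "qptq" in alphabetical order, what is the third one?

qptqtttq

DFS of the "qptq" subtree visits, in order: "qptqptt", "qptqqpttp", "qptqtttq"
The 3rd is qptqtttq.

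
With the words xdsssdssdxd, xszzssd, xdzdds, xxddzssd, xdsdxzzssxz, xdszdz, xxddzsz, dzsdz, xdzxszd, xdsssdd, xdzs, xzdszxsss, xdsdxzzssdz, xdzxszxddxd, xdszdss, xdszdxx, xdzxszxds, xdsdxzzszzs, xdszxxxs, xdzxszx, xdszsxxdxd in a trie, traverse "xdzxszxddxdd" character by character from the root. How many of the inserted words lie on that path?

2

Traverse "xdzxszxddxdd" character by character; count nodes along the way that are marked as word ends.
Prefixes of the query that are stored words: "xdzxszx", "xdzxszxddxd"
Count: 2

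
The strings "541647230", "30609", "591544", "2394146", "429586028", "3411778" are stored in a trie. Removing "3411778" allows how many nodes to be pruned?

A node on "3411778"'s path can go only if nothing else ends at it or branches off below it.
The suffix "411778" (6 nodes) is used only by "3411778"; the node for "3" still has the child "0", so pruning stops there.
Nodes removed: 6

6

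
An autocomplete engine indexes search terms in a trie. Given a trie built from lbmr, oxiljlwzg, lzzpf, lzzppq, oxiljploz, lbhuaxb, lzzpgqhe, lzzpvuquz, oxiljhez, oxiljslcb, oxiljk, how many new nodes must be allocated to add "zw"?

2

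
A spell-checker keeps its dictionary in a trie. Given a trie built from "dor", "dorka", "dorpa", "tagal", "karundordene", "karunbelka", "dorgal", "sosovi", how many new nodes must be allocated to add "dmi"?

2

"d" is already a path in the trie; the remaining "mi" must be added.
So 3 − 1 = 2 new nodes.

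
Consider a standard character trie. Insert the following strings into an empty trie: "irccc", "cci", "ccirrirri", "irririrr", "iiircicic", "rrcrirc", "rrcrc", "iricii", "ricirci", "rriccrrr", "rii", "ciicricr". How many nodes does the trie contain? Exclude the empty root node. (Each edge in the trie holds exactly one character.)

60

Insert word by word; a character creates a node only if that edge doesn't already exist:
  "irccc" → 5 new (i, r, c, c, c)
  "cci" → 3 new (c, c, i)
  "ccirrirri" → prefix "cci" already present; 6 new (r, r, i, r, r, i)
  "irririrr" → prefix "ir" already present; 6 new (r, i, r, i, r, r)
  "iiircicic" → prefix "i" already present; 8 new (i, i, r, c, i, c, i, c)
  "rrcrirc" → 7 new (r, r, c, r, i, r, c)
  "rrcrc" → prefix "rrcr" already present; 1 new (c)
  "iricii" → prefix "ir" already present; 4 new (i, c, i, i)
  "ricirci" → prefix "r" already present; 6 new (i, c, i, r, c, i)
  "rriccrrr" → prefix "rr" already present; 6 new (i, c, c, r, r, r)
  "rii" → prefix "ri" already present; 1 new (i)
  "ciicricr" → prefix "c" already present; 7 new (i, i, c, r, i, c, r)
Total nodes = 5 + 3 + 6 + 6 + 8 + 7 + 1 + 4 + 6 + 6 + 1 + 7 = 60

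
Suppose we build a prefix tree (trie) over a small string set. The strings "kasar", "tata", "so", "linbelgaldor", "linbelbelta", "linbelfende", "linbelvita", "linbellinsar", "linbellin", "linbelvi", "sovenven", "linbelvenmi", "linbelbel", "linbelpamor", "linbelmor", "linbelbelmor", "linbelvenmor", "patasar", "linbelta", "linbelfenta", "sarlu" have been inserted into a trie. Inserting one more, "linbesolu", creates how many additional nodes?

4

"linbe" is already a path in the trie; the remaining "solu" must be added.
So 9 − 5 = 4 new nodes.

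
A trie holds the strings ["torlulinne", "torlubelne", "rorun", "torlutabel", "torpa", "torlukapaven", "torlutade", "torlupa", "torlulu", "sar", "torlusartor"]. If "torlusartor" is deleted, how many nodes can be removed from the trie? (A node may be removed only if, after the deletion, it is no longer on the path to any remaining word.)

6

After clearing the end-marker at "torlusartor", prune upward until reaching a node still needed by another word.
The suffix "sartor" (6 nodes) is used only by "torlusartor"; the node for "torlu" still has the child "l", so pruning stops there.
Nodes removed: 6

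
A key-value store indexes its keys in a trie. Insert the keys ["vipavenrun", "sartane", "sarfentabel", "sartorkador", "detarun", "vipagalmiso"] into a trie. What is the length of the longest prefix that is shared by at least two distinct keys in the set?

4

The deepest shared node is where two words last agree before diverging.
e.g. "sartane" and "sartorkador" share the prefix "sart" of length 4; no pair shares a longer one.
Longest shared-prefix length: 4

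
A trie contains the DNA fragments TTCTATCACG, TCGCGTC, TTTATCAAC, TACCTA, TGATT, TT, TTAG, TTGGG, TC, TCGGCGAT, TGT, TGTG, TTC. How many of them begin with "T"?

13

Traverse to the node for "T", then collect every word in that subtree.
Words under "T": TACCTA, TC, TCGCGTC, TCGGCGAT, TGATT, TGT, TGTG, TT, TTAG, TTC, TTCTATCACG, TTGGG, TTTATCAAC
Count: 13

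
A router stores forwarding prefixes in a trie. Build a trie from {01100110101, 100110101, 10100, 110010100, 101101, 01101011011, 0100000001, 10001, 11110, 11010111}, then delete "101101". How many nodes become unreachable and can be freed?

After clearing the end-marker at "101101", prune upward until reaching a node still needed by another word.
The suffix "101" (3 nodes) is used only by "101101"; the node for "101" still has the child "0", so pruning stops there.
Nodes removed: 3

3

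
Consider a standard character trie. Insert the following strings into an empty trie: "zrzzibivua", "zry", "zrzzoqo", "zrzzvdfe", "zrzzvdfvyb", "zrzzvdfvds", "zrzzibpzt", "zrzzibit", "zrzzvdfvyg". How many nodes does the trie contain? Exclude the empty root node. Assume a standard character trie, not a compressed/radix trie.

28

For each word, the new-node count is its length minus the longest prefix already in the trie:
  "zrzzibivua" → 10 new (z, r, z, z, i, b, i, v, u, a)
  "zry" → prefix "zr" already present; 1 new (y)
  "zrzzoqo" → prefix "zrzz" already present; 3 new (o, q, o)
  "zrzzvdfe" → prefix "zrzz" already present; 4 new (v, d, f, e)
  "zrzzvdfvyb" → prefix "zrzzvdf" already present; 3 new (v, y, b)
  "zrzzvdfvds" → prefix "zrzzvdfv" already present; 2 new (d, s)
  "zrzzibpzt" → prefix "zrzzib" already present; 3 new (p, z, t)
  "zrzzibit" → prefix "zrzzibi" already present; 1 new (t)
  "zrzzvdfvyg" → prefix "zrzzvdfvy" already present; 1 new (g)
Total nodes = 10 + 1 + 3 + 4 + 3 + 2 + 3 + 1 + 1 = 28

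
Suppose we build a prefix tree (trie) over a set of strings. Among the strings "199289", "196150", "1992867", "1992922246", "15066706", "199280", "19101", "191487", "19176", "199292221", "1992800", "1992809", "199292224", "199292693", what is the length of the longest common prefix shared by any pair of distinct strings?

Equivalently: take the maximum, over all pairs, of their longest common prefix length.
"199292224" and "1992922246" agree on "199292224" (9 characters) before diverging; nothing deeper is shared.
Longest shared-prefix length: 9

9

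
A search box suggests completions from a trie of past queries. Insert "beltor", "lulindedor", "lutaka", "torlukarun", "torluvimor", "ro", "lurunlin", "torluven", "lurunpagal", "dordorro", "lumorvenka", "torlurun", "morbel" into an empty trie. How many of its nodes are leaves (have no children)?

Leaves are exactly the stored words that no other stored word extends.
Those words: "beltor", "dordorro", "lulindedor", "lumorvenka", "lurunlin", "lurunpagal", "lutaka", "morbel", "ro", "torlukarun", "torlurun", "torluven", "torluvimor"
Leaf count: 13

13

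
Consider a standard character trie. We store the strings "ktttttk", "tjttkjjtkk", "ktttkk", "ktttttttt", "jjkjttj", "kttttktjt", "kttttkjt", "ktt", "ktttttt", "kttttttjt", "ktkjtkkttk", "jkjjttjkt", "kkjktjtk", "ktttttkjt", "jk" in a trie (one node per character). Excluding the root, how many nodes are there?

Count nodes per top-level branch (shared prefixes stored once):
  'j'-branch (jjkjttj, jk, jkjjttjkt): 15 nodes
  'k'-branch (kkjktjtk, ktkjtkkttk, ktt, ktttkk, kttttkjt, kttttktjt, ktttttk, ktttttkjt, ktttttt, kttttttjt, ktttttttt): 37 nodes
  't'-branch (tjttkjjtkk): 10 nodes
Sum: 62

62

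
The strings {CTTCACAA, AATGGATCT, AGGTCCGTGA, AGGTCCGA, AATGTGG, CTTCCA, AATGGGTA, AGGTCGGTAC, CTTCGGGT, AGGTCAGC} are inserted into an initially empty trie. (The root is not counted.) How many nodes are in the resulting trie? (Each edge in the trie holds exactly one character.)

Count nodes per top-level branch (shared prefixes stored once):
  'A'-branch (AATGGATCT, AATGGGTA, AATGTGG, AGGTCAGC, AGGTCCGA, AGGTCCGTGA, AGGTCGGTAC): 33 nodes
  'C'-branch (CTTCACAA, CTTCCA, CTTCGGGT): 14 nodes
Sum: 47

47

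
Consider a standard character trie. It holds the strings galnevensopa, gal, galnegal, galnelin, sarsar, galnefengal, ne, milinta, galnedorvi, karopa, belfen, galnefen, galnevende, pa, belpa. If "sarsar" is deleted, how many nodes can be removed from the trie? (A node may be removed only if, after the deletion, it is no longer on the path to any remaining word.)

6

After clearing the end-marker at "sarsar", prune upward until reaching a node still needed by another word.
No other word shares any prefix with "sarsar", so all 6 of its nodes go.
Nodes removed: 6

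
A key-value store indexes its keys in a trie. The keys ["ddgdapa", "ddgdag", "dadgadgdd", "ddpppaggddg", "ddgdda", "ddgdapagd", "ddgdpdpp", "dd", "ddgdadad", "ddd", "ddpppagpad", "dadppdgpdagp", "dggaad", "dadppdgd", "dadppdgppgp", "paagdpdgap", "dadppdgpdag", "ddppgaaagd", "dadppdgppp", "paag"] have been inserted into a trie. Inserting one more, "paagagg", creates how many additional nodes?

The longest prefix of "paagagg" already in the trie is "paag" (length 4).
Each of the 3 remaining characters creates one node.

3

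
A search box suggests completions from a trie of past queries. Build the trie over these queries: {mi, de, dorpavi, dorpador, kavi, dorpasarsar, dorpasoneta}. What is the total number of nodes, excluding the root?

28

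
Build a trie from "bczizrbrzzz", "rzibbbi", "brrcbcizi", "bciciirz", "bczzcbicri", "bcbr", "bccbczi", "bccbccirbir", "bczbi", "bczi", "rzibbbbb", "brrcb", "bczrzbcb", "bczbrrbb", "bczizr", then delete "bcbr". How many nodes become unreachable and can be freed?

2

After clearing the end-marker at "bcbr", prune upward until reaching a node still needed by another word.
The suffix "br" (2 nodes) is used only by "bcbr"; the node for "bc" still has the child "z", so pruning stops there.
Nodes removed: 2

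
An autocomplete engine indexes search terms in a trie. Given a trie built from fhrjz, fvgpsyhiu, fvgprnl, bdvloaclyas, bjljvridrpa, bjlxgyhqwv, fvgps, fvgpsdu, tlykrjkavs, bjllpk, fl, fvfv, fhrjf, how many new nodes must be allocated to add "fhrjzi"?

Walking "fhrjzi" from the root, the first 5 characters ("fhrjz") follow existing edges; "i" is the first miss.
So 6 − 5 = 1 new nodes.

1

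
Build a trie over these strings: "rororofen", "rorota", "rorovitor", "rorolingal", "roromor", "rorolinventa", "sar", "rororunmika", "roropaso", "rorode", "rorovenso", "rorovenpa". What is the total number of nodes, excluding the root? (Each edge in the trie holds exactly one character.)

51

Trace insertions, counting only characters that open a new branch:
  "rororofen" → 9 new (r, o, r, o, r, o, f, e, n)
  "rorota" → prefix "roro" already present; 2 new (t, a)
  "rorovitor" → prefix "roro" already present; 5 new (v, i, t, o, r)
  "rorolingal" → prefix "roro" already present; 6 new (l, i, n, g, a, l)
  "roromor" → prefix "roro" already present; 3 new (m, o, r)
  "rorolinventa" → prefix "rorolin" already present; 5 new (v, e, n, t, a)
  "sar" → 3 new (s, a, r)
  "rororunmika" → prefix "roror" already present; 6 new (u, n, m, i, k, a)
  "roropaso" → prefix "roro" already present; 4 new (p, a, s, o)
  "rorode" → prefix "roro" already present; 2 new (d, e)
  "rorovenso" → prefix "rorov" already present; 4 new (e, n, s, o)
  "rorovenpa" → prefix "roroven" already present; 2 new (p, a)
Total nodes = 9 + 2 + 5 + 6 + 3 + 5 + 3 + 6 + 4 + 2 + 4 + 2 = 51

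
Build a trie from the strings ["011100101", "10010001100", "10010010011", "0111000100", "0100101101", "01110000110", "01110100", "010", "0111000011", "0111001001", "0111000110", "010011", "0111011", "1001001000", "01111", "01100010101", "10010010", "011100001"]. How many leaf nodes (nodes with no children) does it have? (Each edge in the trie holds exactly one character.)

A leaf is a node with no children — equivalently, the end of a word that is not a proper prefix of any other stored word.
Those words: "0100101101", "010011", "01100010101", "01110000110", "0111000100", "0111000110", "0111001001", "011100101", "01110100", "0111011", "01111", "10010001100", "1001001000", "10010010011"
Leaf count: 14

14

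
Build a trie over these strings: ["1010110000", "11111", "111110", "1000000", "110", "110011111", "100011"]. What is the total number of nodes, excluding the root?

29

Count nodes per top-level branch (shared prefixes stored once):
  '1'-branch (1000000, 100011, 1010110000, 110, 110011111, 11111, 111110): 29 nodes
Sum: 29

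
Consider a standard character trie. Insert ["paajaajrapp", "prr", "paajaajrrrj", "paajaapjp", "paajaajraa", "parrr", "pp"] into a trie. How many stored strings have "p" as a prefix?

7

Walk to "p"; the words in its subtree are exactly those with that prefix.
Matches: "paajaajraa", "paajaajrapp", "paajaajrrrj", "paajaapjp", "parrr", "pp", "prr"
Count: 7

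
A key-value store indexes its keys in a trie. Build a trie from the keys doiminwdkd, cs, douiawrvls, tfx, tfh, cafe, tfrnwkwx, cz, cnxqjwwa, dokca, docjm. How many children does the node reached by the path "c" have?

Follow the path "c" to its node, then look at its outgoing edges.
Distinct next characters after "c": a, n, s, z.
That node has 4 child edges.

4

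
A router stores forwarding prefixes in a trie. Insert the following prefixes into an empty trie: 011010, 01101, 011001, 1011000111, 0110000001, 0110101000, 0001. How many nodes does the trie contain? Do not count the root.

30

Insert word by word; a character creates a node only if that edge doesn't already exist:
  "011010" → 6 new (0, 1, 1, 0, 1, 0)
  "01101" → prefix "01101" already present; 0 new (none)
  "011001" → prefix "0110" already present; 2 new (0, 1)
  "1011000111" → 10 new (1, 0, 1, 1, 0, 0, 0, 1, 1, 1)
  "0110000001" → prefix "01100" already present; 5 new (0, 0, 0, 0, 1)
  "0110101000" → prefix "011010" already present; 4 new (1, 0, 0, 0)
  "0001" → prefix "0" already present; 3 new (0, 0, 1)
Total nodes = 6 + 0 + 2 + 10 + 5 + 4 + 3 = 30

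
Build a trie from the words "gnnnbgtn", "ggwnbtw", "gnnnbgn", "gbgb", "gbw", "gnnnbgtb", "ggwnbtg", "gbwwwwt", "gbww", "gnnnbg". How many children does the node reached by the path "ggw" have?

1

The children of the "ggw" node are the distinct next characters among strings starting with "ggw".
Characters that immediately follow "ggw" among the stored strings: {n}.
That node has 1 child edge.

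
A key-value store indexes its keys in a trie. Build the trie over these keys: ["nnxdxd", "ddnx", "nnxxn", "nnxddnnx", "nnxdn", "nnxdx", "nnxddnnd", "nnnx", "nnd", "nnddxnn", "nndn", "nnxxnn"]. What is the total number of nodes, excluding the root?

27

Trace insertions, counting only characters that open a new branch:
  "nnxdxd" → 6 new (n, n, x, d, x, d)
  "ddnx" → 4 new (d, d, n, x)
  "nnxxn" → prefix "nnx" already present; 2 new (x, n)
  "nnxddnnx" → prefix "nnxd" already present; 4 new (d, n, n, x)
  "nnxdn" → prefix "nnxd" already present; 1 new (n)
  "nnxdx" → prefix "nnxdx" already present; 0 new (none)
  "nnxddnnd" → prefix "nnxddnn" already present; 1 new (d)
  "nnnx" → prefix "nn" already present; 2 new (n, x)
  "nnd" → prefix "nn" already present; 1 new (d)
  "nnddxnn" → prefix "nnd" already present; 4 new (d, x, n, n)
  "nndn" → prefix "nnd" already present; 1 new (n)
  "nnxxnn" → prefix "nnxxn" already present; 1 new (n)
Total nodes = 6 + 4 + 2 + 4 + 1 + 0 + 1 + 2 + 1 + 4 + 1 + 1 = 27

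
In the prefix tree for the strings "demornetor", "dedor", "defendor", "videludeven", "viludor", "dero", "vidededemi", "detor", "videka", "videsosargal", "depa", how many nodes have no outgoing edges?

Leaves are exactly the stored words that no other stored word extends.
Those words: "dedor", "defendor", "demornetor", "depa", "dero", "detor", "vidededemi", "videka", "videludeven", "videsosargal", "viludor"
Leaf count: 11

11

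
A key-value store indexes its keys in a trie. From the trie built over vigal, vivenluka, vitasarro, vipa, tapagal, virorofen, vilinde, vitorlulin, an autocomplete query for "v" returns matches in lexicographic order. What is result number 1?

Words with prefix "v", in lexicographic order: "vigal", "vilinde", "vipa", "virorofen", "vitasarro", "vitorlulin", "vivenluka"
The 1st is vigal.

vigal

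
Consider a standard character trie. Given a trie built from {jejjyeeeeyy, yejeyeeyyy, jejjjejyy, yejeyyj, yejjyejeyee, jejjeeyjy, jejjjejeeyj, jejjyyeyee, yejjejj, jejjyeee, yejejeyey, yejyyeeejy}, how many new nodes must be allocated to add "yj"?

1

Walking "yj" from the root, the first 1 characters ("y") follow existing edges; "j" is the first miss.
New nodes needed: |"yj"| − 1 = 2 − 1 = 1.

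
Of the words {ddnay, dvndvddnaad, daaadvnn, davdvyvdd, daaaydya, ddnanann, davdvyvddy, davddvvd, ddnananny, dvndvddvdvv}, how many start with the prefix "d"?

10

Traverse to the node for "d", then collect every word in that subtree.
Words under "d": daaadvnn, daaaydya, davddvvd, davdvyvdd, davdvyvddy, ddnanann, ddnananny, ddnay, dvndvddnaad, dvndvddvdvv
Count: 10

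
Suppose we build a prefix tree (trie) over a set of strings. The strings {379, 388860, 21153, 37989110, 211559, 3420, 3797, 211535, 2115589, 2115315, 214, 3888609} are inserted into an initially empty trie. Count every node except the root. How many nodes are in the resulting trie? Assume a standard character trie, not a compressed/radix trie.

Count nodes per top-level branch (shared prefixes stored once):
  '2'-branch (21153, 2115315, 211535, 2115589, 211559, 214): 13 nodes
  '3'-branch (3420, 379, 3797, 37989110, 388860, 3888609): 18 nodes
Sum: 31

31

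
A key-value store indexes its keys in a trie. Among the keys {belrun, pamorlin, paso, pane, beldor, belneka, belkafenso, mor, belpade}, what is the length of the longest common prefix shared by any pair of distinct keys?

3

Look for the deepest trie node that still has at least two words in its subtree.
e.g. "beldor" and "belkafenso" share the prefix "bel" of length 3; no pair shares a longer one.
Longest shared-prefix length: 3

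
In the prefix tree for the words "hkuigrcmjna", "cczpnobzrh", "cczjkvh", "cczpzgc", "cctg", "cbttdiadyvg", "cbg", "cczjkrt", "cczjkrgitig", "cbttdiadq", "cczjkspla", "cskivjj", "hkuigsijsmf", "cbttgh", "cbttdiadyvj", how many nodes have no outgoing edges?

15

Leaves are exactly the stored words that no other stored word extends.
Those words: "cbg", "cbttdiadq", "cbttdiadyvg", "cbttdiadyvj", "cbttgh", "cctg", "cczjkrgitig", "cczjkrt", "cczjkspla", "cczjkvh", "cczpnobzrh", "cczpzgc", "cskivjj", "hkuigrcmjna", "hkuigsijsmf"
Leaf count: 15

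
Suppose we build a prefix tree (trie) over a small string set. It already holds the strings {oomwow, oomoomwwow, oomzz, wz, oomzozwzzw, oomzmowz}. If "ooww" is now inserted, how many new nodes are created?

2

The longest prefix of "ooww" already in the trie is "oo" (length 2).
New nodes needed: |"ooww"| − 2 = 4 − 2 = 2.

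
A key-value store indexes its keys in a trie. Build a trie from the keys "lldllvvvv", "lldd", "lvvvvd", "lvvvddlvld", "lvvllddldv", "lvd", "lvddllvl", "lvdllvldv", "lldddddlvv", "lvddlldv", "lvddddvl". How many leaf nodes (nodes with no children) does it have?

Leaves are exactly the stored words that no other stored word extends.
Those words: "lldddddlvv", "lldllvvvv", "lvddddvl", "lvddlldv", "lvddllvl", "lvdllvldv", "lvvllddldv", "lvvvddlvld", "lvvvvd"
Leaf count: 9

9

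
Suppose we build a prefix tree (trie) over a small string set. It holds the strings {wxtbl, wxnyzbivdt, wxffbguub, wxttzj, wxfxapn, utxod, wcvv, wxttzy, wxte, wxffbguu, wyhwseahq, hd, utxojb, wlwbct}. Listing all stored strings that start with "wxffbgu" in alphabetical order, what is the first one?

wxffbguu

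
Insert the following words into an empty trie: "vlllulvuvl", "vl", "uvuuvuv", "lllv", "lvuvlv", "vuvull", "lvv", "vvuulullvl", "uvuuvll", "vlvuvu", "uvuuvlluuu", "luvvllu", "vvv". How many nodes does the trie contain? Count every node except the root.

Trace insertions, counting only characters that open a new branch:
  "vlllulvuvl" → 10 new (v, l, l, l, u, l, v, u, v, l)
  "vl" → prefix "vl" already present; 0 new (none)
  "uvuuvuv" → 7 new (u, v, u, u, v, u, v)
  "lllv" → 4 new (l, l, l, v)
  "lvuvlv" → prefix "l" already present; 5 new (v, u, v, l, v)
  "vuvull" → prefix "v" already present; 5 new (u, v, u, l, l)
  "lvv" → prefix "lv" already present; 1 new (v)
  "vvuulullvl" → prefix "v" already present; 9 new (v, u, u, l, u, l, l, v, l)
  "uvuuvll" → prefix "uvuuv" already present; 2 new (l, l)
  "vlvuvu" → prefix "vl" already present; 4 new (v, u, v, u)
  "uvuuvlluuu" → prefix "uvuuvll" already present; 3 new (u, u, u)
  "luvvllu" → prefix "l" already present; 6 new (u, v, v, l, l, u)
  "vvv" → prefix "vv" already present; 1 new (v)
Total nodes = 10 + 0 + 7 + 4 + 5 + 5 + 1 + 9 + 2 + 4 + 3 + 6 + 1 = 57

57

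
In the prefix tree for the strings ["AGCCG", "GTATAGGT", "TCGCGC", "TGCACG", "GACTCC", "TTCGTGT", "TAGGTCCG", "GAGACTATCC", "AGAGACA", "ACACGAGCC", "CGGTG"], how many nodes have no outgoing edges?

11

Leaves are exactly the stored words that no other stored word extends.
Those words: "ACACGAGCC", "AGAGACA", "AGCCG", "CGGTG", "GACTCC", "GAGACTATCC", "GTATAGGT", "TAGGTCCG", "TCGCGC", "TGCACG", "TTCGTGT"
Leaf count: 11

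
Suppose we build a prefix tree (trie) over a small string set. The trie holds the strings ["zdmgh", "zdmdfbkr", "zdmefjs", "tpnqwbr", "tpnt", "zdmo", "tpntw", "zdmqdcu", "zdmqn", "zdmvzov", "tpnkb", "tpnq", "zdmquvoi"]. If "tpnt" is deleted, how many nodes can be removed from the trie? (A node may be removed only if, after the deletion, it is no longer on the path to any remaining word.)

Walk "tpnt" from the leaf back toward the root, removing each node that no remaining word uses.
Every node on "tpnt" is still needed (e.g. by "tpntw"), so nothing is freed.
Nodes removed: 0

0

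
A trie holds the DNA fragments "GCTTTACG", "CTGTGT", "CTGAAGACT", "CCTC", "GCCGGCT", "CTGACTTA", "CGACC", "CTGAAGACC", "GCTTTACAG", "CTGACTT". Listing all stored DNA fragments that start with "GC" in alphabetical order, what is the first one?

Words with prefix "GC", in lexicographic order: "GCCGGCT", "GCTTTACAG", "GCTTTACG"
The 1st is GCCGGCT.

GCCGGCT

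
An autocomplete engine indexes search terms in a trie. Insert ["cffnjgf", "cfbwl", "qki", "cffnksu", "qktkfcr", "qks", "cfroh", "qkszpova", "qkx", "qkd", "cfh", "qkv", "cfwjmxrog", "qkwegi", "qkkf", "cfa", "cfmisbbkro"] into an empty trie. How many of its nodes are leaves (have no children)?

16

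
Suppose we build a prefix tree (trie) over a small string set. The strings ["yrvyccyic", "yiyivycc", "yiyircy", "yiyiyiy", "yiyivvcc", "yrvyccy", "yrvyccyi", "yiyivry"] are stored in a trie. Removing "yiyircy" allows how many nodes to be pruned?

Walk "yiyircy" from the leaf back toward the root, removing each node that no remaining word uses.
The suffix "rcy" (3 nodes) is used only by "yiyircy"; the node for "yiyi" still has the child "v", so pruning stops there.
Nodes removed: 3

3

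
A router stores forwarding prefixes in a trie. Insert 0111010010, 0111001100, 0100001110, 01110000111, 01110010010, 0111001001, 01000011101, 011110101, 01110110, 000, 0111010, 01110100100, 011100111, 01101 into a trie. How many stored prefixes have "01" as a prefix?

13

Filter for entries beginning with "01":
Matches: "0100001110", "01000011101", "01101", "01110000111", "0111001001", "01110010010", "0111001100", "011100111", "0111010", "0111010010", "01110100100", "01110110", "011110101"
Count: 13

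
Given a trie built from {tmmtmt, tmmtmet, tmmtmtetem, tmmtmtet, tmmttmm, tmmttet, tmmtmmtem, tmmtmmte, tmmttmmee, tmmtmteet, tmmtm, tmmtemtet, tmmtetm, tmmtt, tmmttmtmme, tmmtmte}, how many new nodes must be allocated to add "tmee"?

The longest prefix of "tmee" already in the trie is "tm" (length 2).
So 4 − 2 = 2 new nodes.

2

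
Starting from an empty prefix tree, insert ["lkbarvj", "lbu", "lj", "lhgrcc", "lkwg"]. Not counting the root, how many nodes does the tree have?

17

Trie structure (* marks end of a word):
(root)
└─ l
   ├─ b
   │  └─ u *
   ├─ h
   │  └─ g
   │     └─ r
   │        └─ c
   │           └─ c *
   ├─ j *
   └─ k
      ├─ b
      │  └─ a
      │     └─ r
      │        └─ v
      │           └─ j *
      └─ w
         └─ g *
Counting every labelled node above: 17.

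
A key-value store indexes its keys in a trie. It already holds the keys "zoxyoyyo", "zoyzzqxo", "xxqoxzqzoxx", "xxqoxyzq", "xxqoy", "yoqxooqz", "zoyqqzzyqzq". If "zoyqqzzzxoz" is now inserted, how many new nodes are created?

4

The longest prefix of "zoyqqzzzxoz" already in the trie is "zoyqqzz" (length 7).
So 11 − 7 = 4 new nodes.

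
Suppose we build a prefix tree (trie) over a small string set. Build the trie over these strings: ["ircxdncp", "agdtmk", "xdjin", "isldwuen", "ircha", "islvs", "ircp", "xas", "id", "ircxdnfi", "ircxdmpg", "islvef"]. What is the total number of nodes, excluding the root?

41

For each word, the new-node count is its length minus the longest prefix already in the trie:
  "ircxdncp" → 8 new (i, r, c, x, d, n, c, p)
  "agdtmk" → 6 new (a, g, d, t, m, k)
  "xdjin" → 5 new (x, d, j, i, n)
  "isldwuen" → prefix "i" already present; 7 new (s, l, d, w, u, e, n)
  "ircha" → prefix "irc" already present; 2 new (h, a)
  "islvs" → prefix "isl" already present; 2 new (v, s)
  "ircp" → prefix "irc" already present; 1 new (p)
  "xas" → prefix "x" already present; 2 new (a, s)
  "id" → prefix "i" already present; 1 new (d)
  "ircxdnfi" → prefix "ircxdn" already present; 2 new (f, i)
  "ircxdmpg" → prefix "ircxd" already present; 3 new (m, p, g)
  "islvef" → prefix "islv" already present; 2 new (e, f)
Total nodes = 8 + 6 + 5 + 7 + 2 + 2 + 1 + 2 + 1 + 2 + 3 + 2 = 41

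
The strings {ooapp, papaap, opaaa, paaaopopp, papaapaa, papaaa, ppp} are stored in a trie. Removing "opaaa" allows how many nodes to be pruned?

4

A node on "opaaa"'s path can go only if nothing else ends at it or branches off below it.
The suffix "paaa" (4 nodes) is used only by "opaaa"; the node for "o" still has the child "o", so pruning stops there.
Nodes removed: 4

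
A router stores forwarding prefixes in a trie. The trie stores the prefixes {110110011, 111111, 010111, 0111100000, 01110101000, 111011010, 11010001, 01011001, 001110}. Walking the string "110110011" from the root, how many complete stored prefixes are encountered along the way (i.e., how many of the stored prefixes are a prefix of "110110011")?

Walk "110110011" from the root; an end-of-word marker is hit whenever a stored word is a prefix of "110110011".
Prefixes of the query that are stored words: "110110011"
Count: 1

1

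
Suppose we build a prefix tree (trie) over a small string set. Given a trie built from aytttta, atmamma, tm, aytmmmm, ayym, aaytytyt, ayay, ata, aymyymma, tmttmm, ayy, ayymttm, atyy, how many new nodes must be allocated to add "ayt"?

Every character of "ayt" already lies on an existing path (it is a prefix of some stored word).
No new nodes are needed: 0.

0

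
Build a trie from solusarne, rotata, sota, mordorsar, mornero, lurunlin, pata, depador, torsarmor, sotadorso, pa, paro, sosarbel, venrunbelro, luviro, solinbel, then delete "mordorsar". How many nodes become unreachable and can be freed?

After clearing the end-marker at "mordorsar", prune upward until reaching a node still needed by another word.
The suffix "dorsar" (6 nodes) is used only by "mordorsar"; the node for "mor" still has the child "n", so pruning stops there.
Nodes removed: 6

6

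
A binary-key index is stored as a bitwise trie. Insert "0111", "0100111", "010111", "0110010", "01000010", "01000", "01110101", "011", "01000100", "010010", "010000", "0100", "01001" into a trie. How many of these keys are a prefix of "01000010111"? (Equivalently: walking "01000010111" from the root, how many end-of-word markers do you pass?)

4

Walk "01000010111" from the root; an end-of-word marker is hit whenever a stored word is a prefix of "01000010111".
Prefixes of the query that are stored words: "0100", "01000", "010000", "01000010"
Count: 4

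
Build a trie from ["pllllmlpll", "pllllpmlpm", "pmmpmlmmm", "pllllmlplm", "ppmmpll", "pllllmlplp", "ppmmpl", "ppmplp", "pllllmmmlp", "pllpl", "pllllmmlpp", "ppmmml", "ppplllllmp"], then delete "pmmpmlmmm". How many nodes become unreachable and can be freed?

Walk "pmmpmlmmm" from the leaf back toward the root, removing each node that no remaining word uses.
The suffix "mmpmlmmm" (8 nodes) is used only by "pmmpmlmmm"; the node for "p" still has the child "l", so pruning stops there.
Nodes removed: 8

8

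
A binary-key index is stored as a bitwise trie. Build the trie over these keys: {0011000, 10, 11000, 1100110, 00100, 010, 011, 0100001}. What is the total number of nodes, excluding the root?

25

For each word, the new-node count is its length minus the longest prefix already in the trie:
  "0011000" → 7 new (0, 0, 1, 1, 0, 0, 0)
  "10" → 2 new (1, 0)
  "11000" → prefix "1" already present; 4 new (1, 0, 0, 0)
  "1100110" → prefix "1100" already present; 3 new (1, 1, 0)
  "00100" → prefix "001" already present; 2 new (0, 0)
  "010" → prefix "0" already present; 2 new (1, 0)
  "011" → prefix "01" already present; 1 new (1)
  "0100001" → prefix "010" already present; 4 new (0, 0, 0, 1)
Total nodes = 7 + 2 + 4 + 3 + 2 + 2 + 1 + 4 = 25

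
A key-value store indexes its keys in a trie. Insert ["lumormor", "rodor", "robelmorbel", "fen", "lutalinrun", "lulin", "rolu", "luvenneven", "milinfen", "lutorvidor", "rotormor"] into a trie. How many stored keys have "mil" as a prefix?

1

Traverse to the node for "mil", then collect every word in that subtree.
Words under "mil": milinfen
Count: 1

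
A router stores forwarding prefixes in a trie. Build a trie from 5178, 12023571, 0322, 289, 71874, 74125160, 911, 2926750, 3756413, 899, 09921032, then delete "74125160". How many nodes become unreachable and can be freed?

7

Walk "74125160" from the leaf back toward the root, removing each node that no remaining word uses.
The suffix "4125160" (7 nodes) is used only by "74125160"; the node for "7" still has the child "1", so pruning stops there.
Nodes removed: 7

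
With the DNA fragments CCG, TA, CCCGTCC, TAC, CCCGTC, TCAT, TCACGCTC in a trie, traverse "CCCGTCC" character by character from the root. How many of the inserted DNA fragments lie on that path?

2

Walk "CCCGTCC" from the root; an end-of-word marker is hit whenever a stored word is a prefix of "CCCGTCC".
Prefixes of the query that are stored words: "CCCGTC", "CCCGTCC"
Count: 2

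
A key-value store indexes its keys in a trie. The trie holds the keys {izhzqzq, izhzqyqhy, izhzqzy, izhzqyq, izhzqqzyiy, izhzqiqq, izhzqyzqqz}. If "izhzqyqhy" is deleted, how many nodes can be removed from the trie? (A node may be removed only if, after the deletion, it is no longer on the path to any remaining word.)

A node on "izhzqyqhy"'s path can go only if nothing else ends at it or branches off below it.
The suffix "hy" (2 nodes) is used only by "izhzqyqhy"; "izhzqyq" is itself a stored word, so pruning stops there.
Nodes removed: 2

2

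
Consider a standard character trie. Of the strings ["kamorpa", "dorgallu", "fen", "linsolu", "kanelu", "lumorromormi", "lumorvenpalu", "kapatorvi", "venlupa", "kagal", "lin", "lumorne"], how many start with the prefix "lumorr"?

Traverse to the node for "lumorr", then collect every word in that subtree.
Matches: "lumorromormi"
Count: 1

1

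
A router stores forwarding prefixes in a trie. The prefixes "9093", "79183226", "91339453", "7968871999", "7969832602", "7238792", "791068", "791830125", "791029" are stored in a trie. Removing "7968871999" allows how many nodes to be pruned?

A node on "7968871999"'s path can go only if nothing else ends at it or branches off below it.
The suffix "8871999" (7 nodes) is used only by "7968871999"; the node for "796" still has the child "9", so pruning stops there.
Nodes removed: 7

7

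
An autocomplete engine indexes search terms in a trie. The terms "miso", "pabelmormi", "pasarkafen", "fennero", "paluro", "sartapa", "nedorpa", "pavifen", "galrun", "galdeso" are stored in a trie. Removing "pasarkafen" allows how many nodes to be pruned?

8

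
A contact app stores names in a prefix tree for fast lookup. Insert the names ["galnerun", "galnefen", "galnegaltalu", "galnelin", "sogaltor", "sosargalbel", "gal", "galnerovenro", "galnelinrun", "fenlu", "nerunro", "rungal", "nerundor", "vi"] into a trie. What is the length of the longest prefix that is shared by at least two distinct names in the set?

8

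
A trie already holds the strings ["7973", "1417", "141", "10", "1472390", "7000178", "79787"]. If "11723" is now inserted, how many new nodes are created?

"1" is already a path in the trie; the remaining "1723" must be added.
Each of the 4 remaining characters creates one node.

4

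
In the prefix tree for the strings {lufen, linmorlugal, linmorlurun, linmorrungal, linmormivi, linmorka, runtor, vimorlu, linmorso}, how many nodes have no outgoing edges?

9

A leaf is a node with no children — equivalently, the end of a word that is not a proper prefix of any other stored word.
Those words: "linmorka", "linmorlugal", "linmorlurun", "linmormivi", "linmorrungal", "linmorso", "lufen", "runtor", "vimorlu"
Leaf count: 9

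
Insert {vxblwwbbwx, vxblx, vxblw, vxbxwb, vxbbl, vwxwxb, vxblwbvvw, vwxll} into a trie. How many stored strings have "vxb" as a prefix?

Filter for entries beginning with "vxb":
Matches: "vxbbl", "vxblw", "vxblwbvvw", "vxblwwbbwx", "vxblx", "vxbxwb"
Count: 6

6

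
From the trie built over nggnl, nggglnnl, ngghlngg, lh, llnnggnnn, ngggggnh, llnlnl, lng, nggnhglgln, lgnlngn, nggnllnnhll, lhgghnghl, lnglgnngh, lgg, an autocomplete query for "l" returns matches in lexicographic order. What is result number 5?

Filter for "l…" and sort: "lgg", "lgnlngn", "lh", "lhgghnghl", "llnlnl", "llnnggnnn", "lng", "lnglgnngh"
The 5th is llnlnl.

llnlnl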